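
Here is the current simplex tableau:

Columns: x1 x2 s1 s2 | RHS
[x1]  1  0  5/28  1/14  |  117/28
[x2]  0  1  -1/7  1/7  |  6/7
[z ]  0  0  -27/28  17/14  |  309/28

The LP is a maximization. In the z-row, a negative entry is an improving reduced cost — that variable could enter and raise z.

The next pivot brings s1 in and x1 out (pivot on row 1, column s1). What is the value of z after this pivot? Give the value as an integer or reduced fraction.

168/5

Minimum ratio for s1: (117/28)/(5/28) = 117/5.
z changes by −(z-row coeff of s1)·ratio = −(-27/28)·(117/5) = 3159/140.
New z = 309/28 + (3159/140) = 168/5.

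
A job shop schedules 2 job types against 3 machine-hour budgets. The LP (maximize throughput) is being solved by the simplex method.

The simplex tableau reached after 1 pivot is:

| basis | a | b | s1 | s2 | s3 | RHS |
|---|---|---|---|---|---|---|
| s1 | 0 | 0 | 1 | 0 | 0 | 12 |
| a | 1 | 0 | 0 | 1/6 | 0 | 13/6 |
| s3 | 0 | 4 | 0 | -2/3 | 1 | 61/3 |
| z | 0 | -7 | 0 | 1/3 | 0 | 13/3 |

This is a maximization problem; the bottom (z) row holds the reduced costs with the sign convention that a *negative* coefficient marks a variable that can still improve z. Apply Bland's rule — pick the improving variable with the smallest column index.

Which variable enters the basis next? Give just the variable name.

Objective-row coefficients: a: 0, b: -7, s1: 0, s2: 1/3, s3: 0.
Improving columns: b. Bland's rule picks the smallest column index → b.

b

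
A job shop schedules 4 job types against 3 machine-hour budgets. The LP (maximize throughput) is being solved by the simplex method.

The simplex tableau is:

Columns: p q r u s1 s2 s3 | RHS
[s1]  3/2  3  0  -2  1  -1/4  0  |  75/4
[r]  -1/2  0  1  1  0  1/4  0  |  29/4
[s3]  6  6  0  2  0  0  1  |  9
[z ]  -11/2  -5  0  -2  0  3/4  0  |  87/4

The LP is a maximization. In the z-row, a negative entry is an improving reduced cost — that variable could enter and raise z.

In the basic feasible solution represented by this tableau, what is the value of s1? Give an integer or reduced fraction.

75/4

s1 is basic (row 1); its value is the RHS of that row: 75/4.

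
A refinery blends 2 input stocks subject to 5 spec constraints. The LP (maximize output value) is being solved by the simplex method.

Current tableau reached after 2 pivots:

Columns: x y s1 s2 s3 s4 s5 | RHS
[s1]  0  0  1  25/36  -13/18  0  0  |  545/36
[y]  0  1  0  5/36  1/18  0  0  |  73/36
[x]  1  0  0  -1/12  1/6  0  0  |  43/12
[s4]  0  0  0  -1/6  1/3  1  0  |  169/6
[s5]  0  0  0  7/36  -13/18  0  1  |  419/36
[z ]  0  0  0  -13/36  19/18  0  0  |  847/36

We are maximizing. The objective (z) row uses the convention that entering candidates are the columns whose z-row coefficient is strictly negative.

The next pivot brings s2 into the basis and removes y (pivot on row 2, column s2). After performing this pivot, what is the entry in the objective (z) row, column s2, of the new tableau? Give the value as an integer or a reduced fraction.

0

Pivot element is row 2, column s2: 5/36.
Normalize row 2: new (row 2, s2) = (5/36)/(5/36) = 1.
z-row ← z-row − (-13/36)·(new row 2): -13/36 − (-13/36)·1 = 0.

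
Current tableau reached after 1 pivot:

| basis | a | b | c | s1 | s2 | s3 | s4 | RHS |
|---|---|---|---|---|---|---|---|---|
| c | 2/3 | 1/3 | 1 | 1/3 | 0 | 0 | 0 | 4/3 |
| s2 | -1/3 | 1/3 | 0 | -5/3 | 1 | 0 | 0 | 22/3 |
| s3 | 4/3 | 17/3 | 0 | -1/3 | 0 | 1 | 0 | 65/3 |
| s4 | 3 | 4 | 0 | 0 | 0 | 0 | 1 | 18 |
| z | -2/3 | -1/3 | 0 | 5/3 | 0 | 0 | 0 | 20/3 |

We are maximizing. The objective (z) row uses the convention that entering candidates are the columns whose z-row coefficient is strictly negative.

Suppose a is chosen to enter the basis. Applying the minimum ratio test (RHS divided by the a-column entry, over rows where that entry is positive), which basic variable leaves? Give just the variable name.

c

Ratios: row 1 (c): (4/3)/(2/3) = 2; row 2 (s2): entry -1/3 ≤ 0, skip; row 3 (s3): (65/3)/(4/3) = 65/4; row 4 (s4): 18/3 = 6.
Minimum ratio 2 is in the c row, so c leaves.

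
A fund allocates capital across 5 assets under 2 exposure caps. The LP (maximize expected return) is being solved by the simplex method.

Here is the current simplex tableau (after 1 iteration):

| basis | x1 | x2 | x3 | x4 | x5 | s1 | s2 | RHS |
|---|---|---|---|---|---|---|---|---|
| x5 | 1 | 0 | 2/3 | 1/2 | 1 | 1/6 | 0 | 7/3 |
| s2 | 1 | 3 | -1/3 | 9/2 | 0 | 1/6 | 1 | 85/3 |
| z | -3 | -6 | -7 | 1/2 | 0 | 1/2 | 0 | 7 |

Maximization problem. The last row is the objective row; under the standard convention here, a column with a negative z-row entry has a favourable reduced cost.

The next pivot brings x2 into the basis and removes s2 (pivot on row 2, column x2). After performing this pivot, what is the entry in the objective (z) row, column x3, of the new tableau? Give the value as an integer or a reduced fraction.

-23/3

Pivot element is row 2, column x2: 3.
Normalize row 2: new (row 2, x3) = (-1/3)/3 = -1/9.
z-row ← z-row − (-6)·(new row 2): -7 − (-6)·(-1/9) = -23/3.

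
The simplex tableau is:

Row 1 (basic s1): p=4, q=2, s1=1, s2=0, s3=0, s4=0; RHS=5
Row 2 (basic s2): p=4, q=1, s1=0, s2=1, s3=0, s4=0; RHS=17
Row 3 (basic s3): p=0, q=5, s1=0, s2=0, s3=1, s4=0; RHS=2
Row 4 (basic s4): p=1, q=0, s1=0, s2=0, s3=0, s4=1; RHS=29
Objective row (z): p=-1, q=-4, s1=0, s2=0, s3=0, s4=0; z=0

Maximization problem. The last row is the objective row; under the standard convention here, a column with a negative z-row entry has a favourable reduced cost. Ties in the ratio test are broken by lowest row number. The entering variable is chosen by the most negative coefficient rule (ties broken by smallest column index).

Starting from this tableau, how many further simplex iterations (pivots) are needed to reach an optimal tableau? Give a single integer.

pivot: q in, s3 out → z = 8/5
pivot: p in, s1 out → z = 53/20
No improving column remains; optimal.

2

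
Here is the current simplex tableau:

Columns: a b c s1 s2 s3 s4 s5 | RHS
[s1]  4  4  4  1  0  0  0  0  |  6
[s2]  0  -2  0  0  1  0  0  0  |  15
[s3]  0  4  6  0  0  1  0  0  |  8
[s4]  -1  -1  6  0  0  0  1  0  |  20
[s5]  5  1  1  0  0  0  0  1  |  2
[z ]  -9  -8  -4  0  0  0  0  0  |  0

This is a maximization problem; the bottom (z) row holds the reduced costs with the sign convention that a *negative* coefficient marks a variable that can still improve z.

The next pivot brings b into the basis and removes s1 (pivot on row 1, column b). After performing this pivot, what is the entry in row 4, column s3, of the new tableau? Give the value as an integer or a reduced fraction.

0

Pivot element is row 1, column b: 4.
Normalize row 1: new (row 1, s3) = 0/4 = 0.
row 4 ← row 4 − (-1)·(new row 1): 0 − (-1)·0 = 0.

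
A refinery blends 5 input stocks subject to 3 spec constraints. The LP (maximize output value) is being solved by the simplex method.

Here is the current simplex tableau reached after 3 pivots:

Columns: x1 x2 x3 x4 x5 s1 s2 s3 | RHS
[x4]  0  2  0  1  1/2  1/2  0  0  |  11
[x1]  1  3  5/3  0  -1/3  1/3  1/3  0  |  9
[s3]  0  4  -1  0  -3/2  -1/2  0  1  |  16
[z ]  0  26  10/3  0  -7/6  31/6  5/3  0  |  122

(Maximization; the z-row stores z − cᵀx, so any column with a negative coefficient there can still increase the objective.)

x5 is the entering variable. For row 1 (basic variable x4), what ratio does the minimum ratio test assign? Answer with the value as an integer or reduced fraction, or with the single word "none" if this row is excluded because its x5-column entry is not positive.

Ratio = RHS / (x5 entry) = 11 / (1/2) = 22.

22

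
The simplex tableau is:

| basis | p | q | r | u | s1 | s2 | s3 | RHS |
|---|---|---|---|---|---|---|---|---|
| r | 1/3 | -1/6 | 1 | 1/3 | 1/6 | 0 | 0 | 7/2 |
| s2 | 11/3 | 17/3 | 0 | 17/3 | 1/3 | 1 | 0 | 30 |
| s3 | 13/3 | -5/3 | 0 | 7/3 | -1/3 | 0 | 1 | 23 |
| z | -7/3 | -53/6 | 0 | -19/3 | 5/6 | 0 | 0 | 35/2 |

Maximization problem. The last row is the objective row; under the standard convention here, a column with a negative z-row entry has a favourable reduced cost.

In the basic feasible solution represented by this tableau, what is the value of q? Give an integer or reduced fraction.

0

q is nonbasic (not in the basis column), so its value in the current BFS is 0.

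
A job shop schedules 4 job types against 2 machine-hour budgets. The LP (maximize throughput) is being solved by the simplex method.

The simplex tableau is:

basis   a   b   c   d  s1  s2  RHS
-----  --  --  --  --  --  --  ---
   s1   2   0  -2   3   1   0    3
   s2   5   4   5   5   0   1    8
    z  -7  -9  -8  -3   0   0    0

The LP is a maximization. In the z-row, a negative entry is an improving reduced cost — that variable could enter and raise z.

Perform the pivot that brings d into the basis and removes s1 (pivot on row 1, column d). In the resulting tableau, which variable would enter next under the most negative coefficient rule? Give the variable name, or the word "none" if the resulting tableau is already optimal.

Pivot element 3. New z-row = old z-row − (-3)·(row 1/3).
Updated z-row coefficients: a: -5, b: -9, c: -10, d: 0, s1: 1, s2: 0.
The most negative is -10 in column c, so c would enter next.

c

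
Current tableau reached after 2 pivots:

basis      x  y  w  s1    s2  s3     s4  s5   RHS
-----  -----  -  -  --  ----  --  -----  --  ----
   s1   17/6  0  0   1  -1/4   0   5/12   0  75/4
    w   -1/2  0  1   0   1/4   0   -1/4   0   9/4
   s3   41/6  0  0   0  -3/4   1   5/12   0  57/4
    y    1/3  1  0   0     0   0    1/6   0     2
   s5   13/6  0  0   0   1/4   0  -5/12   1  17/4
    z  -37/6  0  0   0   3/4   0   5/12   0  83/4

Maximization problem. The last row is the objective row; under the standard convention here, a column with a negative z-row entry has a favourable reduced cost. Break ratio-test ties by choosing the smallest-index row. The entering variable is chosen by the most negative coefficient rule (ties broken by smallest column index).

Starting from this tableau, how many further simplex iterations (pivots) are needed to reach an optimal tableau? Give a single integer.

2

pivot: x in, s5 out → z = 427/13
pivot: s4 in, s3 out → z = 299/9
No improving column remains; optimal.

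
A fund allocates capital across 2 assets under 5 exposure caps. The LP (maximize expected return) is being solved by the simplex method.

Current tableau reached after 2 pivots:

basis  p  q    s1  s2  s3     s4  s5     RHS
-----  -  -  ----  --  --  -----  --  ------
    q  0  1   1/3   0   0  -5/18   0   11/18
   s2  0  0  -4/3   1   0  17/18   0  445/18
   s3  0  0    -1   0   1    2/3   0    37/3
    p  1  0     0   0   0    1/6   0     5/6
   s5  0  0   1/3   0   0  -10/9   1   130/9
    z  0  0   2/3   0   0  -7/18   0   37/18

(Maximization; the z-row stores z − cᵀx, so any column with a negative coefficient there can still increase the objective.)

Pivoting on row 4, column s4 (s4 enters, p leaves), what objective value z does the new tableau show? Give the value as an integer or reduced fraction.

Minimum ratio for s4: (5/6)/(1/6) = 5.
z changes by −(z-row coeff of s4)·ratio = −(-7/18)·5 = 35/18.
New z = 37/18 + (35/18) = 4.

4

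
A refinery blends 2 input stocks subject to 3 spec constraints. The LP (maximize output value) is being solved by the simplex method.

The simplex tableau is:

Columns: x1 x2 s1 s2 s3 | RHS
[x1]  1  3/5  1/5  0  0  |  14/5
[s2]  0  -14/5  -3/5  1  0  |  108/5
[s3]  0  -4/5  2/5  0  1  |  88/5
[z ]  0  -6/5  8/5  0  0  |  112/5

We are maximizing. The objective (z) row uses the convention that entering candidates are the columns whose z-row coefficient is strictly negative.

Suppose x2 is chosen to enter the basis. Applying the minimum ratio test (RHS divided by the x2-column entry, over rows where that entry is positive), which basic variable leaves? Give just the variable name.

Ratios: row 1 (x1): (14/5)/(3/5) = 14/3; row 2 (s2): entry -14/5 ≤ 0, skip; row 3 (s3): entry -4/5 ≤ 0, skip.
Minimum ratio 14/3 is in the x1 row, so x1 leaves.

x1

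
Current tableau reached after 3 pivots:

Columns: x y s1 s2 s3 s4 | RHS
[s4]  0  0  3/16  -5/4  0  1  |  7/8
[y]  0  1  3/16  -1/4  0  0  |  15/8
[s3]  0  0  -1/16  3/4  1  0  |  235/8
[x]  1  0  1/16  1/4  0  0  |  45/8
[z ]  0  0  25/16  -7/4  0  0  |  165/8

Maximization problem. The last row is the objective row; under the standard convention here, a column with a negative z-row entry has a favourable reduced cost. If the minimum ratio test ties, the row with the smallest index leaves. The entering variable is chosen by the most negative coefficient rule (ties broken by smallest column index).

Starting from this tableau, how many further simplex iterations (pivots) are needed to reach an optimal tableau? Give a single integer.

pivot: s2 in, x out → z = 60
No improving column remains; optimal.

1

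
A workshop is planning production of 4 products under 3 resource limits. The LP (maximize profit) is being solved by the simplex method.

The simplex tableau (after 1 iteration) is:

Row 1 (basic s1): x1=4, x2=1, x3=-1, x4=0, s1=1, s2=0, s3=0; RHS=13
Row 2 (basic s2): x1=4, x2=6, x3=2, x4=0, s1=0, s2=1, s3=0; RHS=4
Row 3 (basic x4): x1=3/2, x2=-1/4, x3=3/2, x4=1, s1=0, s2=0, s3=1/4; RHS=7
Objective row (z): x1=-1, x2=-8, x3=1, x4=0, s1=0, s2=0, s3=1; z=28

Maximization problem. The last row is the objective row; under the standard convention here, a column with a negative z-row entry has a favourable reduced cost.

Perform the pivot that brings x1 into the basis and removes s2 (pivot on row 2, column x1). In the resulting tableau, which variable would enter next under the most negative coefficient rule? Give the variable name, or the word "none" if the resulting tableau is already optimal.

Pivot element 4. New z-row = old z-row − (-1)·(row 2/4).
Updated z-row coefficients: x1: 0, x2: -13/2, x3: 3/2, x4: 0, s1: 0, s2: 1/4, s3: 1.
The most negative is -13/2 in column x2, so x2 would enter next.

x2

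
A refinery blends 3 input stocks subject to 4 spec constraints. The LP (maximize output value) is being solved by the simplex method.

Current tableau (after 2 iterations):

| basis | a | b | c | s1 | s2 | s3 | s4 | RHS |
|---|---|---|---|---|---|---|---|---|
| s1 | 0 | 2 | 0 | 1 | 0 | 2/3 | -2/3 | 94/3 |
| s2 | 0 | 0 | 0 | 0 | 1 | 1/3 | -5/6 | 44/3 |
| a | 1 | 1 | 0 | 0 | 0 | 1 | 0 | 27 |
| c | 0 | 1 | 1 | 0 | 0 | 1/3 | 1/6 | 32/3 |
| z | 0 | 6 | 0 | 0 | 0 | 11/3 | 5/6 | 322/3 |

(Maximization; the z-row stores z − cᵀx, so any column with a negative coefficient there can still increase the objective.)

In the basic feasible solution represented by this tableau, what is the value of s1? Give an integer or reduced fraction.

s1 is basic (row 1); its value is the RHS of that row: 94/3.

94/3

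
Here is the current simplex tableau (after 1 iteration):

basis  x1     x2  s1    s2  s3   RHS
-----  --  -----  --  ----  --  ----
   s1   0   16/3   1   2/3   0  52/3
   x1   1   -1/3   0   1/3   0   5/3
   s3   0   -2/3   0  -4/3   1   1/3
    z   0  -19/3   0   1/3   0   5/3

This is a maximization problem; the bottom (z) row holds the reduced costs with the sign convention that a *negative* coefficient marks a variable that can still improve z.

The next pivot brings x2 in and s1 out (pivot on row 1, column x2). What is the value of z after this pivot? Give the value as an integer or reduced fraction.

Minimum ratio for x2: (52/3)/(16/3) = 13/4.
z changes by −(z-row coeff of x2)·ratio = −(-19/3)·(13/4) = 247/12.
New z = 5/3 + (247/12) = 89/4.

89/4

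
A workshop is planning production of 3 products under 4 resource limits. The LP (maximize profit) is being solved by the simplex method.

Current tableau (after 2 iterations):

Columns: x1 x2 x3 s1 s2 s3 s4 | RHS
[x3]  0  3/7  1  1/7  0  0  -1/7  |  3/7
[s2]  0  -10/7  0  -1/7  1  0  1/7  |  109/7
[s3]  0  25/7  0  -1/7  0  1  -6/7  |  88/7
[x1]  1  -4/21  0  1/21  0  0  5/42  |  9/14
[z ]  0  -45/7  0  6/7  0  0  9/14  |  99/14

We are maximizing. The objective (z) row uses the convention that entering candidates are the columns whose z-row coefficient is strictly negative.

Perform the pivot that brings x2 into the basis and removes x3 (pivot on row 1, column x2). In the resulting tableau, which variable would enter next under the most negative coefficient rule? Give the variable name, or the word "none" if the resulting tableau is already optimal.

Pivot element 3/7. New z-row = old z-row − (-45/7)·(row 1/(3/7)).
Updated z-row coefficients: x1: 0, x2: 0, x3: 15, s1: 3, s2: 0, s3: 0, s4: -3/2.
The most negative is -3/2 in column s4, so s4 would enter next.

s4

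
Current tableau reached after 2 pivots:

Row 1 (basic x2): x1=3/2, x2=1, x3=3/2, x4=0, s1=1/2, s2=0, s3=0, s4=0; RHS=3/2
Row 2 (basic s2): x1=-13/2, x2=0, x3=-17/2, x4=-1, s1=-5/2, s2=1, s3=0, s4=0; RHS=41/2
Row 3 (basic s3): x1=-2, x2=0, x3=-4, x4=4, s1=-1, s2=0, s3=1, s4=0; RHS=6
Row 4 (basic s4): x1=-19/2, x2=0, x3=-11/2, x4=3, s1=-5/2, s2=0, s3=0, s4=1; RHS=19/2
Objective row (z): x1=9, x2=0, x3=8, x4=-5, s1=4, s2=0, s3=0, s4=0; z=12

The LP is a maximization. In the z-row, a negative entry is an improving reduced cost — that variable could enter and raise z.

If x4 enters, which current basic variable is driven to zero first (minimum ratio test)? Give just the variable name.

Ratios: row 1 (x2): entry 0 ≤ 0, skip; row 2 (s2): entry -1 ≤ 0, skip; row 3 (s3): 6/4 = 3/2; row 4 (s4): (19/2)/3 = 19/6.
Minimum ratio 3/2 is in the s3 row, so s3 leaves.

s3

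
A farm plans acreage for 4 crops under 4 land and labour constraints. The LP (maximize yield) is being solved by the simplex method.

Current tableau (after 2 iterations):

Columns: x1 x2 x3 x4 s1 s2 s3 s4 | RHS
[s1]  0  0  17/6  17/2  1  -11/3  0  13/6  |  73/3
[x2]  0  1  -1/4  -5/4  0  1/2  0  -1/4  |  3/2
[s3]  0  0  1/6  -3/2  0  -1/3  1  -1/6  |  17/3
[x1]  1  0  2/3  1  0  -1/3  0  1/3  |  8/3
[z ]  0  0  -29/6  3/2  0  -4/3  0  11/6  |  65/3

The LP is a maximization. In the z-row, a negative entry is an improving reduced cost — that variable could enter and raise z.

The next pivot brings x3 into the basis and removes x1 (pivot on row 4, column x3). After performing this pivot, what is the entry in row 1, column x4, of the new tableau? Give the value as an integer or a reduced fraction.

17/4

Pivot element is row 4, column x3: 2/3.
Normalize row 4: new (row 4, x4) = 1/(2/3) = 3/2.
row 1 ← row 1 − (17/6)·(new row 4): 17/2 − (17/6)·(3/2) = 17/4.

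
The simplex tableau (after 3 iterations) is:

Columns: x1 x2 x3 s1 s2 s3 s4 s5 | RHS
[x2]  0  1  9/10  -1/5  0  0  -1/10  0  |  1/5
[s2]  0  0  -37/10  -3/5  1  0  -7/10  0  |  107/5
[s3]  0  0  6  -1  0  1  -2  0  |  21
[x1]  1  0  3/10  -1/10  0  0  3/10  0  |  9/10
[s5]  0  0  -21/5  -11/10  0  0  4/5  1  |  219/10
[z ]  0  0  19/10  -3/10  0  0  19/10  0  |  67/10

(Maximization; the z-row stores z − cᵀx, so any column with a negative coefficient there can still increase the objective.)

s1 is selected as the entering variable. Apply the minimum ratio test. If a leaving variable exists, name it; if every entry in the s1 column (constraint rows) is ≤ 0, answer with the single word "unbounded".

s1-column entries: row 1: -1/5, row 2: -3/5, row 3: -1, row 4: -1/10, row 5: -11/10. All ≤ 0, so s1 can increase without bound; the LP is unbounded in this direction.

unbounded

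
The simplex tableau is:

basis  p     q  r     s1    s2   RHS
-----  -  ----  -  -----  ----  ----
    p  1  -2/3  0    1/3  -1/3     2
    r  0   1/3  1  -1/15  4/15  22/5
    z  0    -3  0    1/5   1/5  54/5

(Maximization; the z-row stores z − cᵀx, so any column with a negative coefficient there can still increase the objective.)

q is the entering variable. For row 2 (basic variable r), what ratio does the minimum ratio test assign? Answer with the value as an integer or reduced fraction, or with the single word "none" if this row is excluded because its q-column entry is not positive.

Ratio = RHS / (q entry) = (22/5) / (1/3) = 66/5.

66/5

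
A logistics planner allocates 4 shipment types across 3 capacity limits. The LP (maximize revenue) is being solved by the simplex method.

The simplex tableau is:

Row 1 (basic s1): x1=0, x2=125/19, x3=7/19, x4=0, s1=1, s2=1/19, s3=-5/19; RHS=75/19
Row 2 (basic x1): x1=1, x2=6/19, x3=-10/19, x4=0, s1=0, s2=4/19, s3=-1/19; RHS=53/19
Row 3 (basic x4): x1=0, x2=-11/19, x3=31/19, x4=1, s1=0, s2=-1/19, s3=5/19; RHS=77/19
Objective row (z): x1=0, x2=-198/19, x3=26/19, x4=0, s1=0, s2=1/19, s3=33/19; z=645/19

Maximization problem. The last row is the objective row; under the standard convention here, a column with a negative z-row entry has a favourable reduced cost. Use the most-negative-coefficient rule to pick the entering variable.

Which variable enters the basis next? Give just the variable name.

x2

Objective-row coefficients: x1: 0, x2: -198/19, x3: 26/19, x4: 0, s1: 0, s2: 1/19, s3: 33/19.
The most negative is -198/19 in column x2, so x2 enters.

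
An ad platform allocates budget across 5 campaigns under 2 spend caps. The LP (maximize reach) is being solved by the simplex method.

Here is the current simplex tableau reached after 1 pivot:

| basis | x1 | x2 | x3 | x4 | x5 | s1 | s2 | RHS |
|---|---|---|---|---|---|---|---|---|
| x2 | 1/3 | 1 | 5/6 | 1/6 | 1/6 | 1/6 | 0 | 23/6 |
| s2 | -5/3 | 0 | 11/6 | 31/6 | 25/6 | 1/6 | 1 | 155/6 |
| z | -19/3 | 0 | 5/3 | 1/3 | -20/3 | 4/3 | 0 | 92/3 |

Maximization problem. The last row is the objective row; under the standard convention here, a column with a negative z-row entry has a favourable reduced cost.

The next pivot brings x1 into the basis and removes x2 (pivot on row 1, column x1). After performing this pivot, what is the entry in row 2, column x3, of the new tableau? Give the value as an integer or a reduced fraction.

Pivot element is row 1, column x1: 1/3.
Normalize row 1: new (row 1, x3) = (5/6)/(1/3) = 5/2.
row 2 ← row 2 − (-5/3)·(new row 1): 11/6 − (-5/3)·(5/2) = 6.

6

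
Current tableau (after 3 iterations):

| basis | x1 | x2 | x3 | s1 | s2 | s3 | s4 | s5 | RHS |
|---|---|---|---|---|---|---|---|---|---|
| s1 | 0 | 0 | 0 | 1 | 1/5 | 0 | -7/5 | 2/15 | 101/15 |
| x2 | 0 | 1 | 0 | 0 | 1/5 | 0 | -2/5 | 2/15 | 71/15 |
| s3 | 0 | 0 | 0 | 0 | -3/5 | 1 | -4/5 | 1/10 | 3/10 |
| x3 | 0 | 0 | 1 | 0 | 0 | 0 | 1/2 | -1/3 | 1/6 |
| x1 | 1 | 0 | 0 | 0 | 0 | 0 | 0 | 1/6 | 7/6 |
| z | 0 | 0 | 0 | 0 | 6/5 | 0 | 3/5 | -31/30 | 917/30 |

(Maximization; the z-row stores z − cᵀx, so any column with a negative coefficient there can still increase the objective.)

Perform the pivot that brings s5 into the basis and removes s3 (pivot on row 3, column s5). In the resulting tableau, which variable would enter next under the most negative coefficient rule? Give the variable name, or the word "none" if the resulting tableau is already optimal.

Pivot element 1/10. New z-row = old z-row − (-31/30)·(row 3/(1/10)).
Updated z-row coefficients: x1: 0, x2: 0, x3: 0, s1: 0, s2: -5, s3: 31/3, s4: -23/3, s5: 0.
The most negative is -23/3 in column s4, so s4 would enter next.

s4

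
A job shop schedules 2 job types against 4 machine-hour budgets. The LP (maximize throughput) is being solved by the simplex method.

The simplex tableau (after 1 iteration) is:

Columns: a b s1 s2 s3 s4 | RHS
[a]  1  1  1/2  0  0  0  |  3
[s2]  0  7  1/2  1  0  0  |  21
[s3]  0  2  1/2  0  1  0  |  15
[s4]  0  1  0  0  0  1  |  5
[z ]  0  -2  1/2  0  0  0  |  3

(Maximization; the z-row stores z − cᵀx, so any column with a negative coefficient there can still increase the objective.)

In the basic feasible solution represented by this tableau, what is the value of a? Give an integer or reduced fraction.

3

a is basic (row 1); its value is the RHS of that row: 3.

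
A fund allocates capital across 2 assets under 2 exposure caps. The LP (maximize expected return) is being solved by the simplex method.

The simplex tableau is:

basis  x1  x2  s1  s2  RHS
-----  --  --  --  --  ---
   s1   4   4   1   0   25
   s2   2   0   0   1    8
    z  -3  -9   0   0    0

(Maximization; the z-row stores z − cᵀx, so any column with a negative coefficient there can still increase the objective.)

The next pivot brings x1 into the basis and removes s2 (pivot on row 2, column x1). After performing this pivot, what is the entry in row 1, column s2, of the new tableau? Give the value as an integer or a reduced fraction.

-2

Pivot element is row 2, column x1: 2.
Normalize row 2: new (row 2, s2) = 1/2 = 1/2.
row 1 ← row 1 − 4·(new row 2): 0 − 4·(1/2) = -2.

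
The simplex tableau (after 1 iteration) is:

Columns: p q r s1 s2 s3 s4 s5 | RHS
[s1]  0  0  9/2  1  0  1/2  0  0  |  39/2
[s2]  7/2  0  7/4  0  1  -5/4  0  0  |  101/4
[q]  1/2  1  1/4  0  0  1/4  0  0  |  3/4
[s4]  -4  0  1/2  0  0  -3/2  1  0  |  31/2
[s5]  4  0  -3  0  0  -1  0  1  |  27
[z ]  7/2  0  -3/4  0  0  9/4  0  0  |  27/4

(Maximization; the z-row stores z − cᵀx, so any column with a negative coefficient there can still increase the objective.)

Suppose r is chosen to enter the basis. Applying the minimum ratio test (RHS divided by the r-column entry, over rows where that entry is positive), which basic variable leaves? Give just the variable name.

q

Ratios: row 1 (s1): (39/2)/(9/2) = 13/3; row 2 (s2): (101/4)/(7/4) = 101/7; row 3 (q): (3/4)/(1/4) = 3; row 4 (s4): (31/2)/(1/2) = 31; row 5 (s5): entry -3 ≤ 0, skip.
Minimum ratio 3 is in the q row, so q leaves.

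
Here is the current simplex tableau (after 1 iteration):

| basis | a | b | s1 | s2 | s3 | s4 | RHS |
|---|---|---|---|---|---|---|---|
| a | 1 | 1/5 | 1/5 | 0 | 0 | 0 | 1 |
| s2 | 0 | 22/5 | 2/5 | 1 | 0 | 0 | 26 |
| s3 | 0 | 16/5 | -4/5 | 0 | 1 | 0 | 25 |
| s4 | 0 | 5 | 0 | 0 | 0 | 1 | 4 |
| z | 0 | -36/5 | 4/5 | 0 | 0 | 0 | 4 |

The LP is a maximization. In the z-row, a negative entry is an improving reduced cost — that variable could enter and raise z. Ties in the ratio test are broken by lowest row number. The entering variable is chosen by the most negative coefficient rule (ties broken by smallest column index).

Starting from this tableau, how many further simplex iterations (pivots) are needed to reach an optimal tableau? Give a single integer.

1

pivot: b in, s4 out → z = 244/25
No improving column remains; optimal.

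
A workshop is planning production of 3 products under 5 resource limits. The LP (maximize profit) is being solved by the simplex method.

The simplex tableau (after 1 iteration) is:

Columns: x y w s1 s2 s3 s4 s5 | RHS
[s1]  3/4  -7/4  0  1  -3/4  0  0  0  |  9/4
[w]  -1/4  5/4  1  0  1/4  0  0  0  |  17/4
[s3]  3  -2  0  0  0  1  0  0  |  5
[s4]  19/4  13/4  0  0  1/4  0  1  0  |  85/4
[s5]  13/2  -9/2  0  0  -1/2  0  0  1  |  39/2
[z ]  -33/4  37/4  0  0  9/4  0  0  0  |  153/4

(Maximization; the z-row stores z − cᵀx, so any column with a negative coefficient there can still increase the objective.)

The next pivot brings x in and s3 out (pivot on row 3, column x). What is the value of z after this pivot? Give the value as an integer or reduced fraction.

Minimum ratio for x: 5/3 = 5/3.
z changes by −(z-row coeff of x)·ratio = −(-33/4)·(5/3) = 55/4.
New z = 153/4 + (55/4) = 52.

52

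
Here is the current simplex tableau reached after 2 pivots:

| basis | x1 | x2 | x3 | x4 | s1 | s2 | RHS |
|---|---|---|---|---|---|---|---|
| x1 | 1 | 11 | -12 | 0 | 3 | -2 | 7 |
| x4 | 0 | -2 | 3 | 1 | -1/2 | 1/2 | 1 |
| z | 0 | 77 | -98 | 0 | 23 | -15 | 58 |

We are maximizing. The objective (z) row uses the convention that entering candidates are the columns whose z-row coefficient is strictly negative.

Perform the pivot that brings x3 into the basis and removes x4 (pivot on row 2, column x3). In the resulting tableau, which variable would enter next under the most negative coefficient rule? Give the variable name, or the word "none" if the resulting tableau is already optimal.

Pivot element 3. New z-row = old z-row − (-98)·(row 2/3).
Updated z-row coefficients: x1: 0, x2: 35/3, x3: 0, x4: 98/3, s1: 20/3, s2: 4/3.
No coefficient is strictly negative; the tableau after this pivot is optimal.

none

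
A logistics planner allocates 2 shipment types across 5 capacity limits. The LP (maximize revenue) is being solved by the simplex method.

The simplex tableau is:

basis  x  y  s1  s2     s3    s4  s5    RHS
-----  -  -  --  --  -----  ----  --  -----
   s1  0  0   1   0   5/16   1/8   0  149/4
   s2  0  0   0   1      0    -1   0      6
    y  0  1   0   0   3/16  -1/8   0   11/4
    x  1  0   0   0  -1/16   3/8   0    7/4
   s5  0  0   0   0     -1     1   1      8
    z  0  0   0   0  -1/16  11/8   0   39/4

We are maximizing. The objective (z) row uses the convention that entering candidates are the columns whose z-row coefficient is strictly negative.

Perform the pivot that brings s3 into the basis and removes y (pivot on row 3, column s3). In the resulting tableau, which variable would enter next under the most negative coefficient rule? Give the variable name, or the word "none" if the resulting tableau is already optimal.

Pivot element 3/16. New z-row = old z-row − (-1/16)·(row 3/(3/16)).
Updated z-row coefficients: x: 0, y: 1/3, s1: 0, s2: 0, s3: 0, s4: 4/3, s5: 0.
No coefficient is strictly negative; the tableau after this pivot is optimal.

none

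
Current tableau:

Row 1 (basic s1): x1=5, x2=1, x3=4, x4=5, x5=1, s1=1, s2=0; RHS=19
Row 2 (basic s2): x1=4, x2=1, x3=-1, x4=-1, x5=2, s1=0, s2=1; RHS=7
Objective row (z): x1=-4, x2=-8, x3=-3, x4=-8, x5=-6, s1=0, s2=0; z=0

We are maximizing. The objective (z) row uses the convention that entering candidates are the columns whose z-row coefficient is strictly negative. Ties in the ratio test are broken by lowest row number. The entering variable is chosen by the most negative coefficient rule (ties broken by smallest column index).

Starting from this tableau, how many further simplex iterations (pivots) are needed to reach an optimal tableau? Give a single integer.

pivot: x2 in, s2 out → z = 56
pivot: x4 in, s1 out → z = 88
No improving column remains; optimal.

2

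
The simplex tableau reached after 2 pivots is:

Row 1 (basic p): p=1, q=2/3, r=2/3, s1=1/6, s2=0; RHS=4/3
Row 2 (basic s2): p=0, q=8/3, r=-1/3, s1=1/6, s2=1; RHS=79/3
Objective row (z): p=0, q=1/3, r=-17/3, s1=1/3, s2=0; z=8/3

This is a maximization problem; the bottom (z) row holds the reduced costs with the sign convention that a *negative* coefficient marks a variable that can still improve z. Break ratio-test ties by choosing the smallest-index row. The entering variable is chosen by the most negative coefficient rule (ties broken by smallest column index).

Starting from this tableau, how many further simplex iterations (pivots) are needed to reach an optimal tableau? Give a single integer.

1

pivot: r in, p out → z = 14
No improving column remains; optimal.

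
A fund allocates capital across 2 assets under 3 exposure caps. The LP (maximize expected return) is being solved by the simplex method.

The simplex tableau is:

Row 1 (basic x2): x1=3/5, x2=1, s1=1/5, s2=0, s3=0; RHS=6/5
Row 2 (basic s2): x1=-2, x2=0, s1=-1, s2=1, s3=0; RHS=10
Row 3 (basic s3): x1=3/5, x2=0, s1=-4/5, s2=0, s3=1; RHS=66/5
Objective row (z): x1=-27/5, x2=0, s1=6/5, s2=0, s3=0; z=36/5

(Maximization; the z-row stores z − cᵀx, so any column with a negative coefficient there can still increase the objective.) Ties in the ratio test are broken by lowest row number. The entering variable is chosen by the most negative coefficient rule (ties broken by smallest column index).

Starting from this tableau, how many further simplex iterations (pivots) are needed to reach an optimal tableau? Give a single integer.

pivot: x1 in, x2 out → z = 18
No improving column remains; optimal.

1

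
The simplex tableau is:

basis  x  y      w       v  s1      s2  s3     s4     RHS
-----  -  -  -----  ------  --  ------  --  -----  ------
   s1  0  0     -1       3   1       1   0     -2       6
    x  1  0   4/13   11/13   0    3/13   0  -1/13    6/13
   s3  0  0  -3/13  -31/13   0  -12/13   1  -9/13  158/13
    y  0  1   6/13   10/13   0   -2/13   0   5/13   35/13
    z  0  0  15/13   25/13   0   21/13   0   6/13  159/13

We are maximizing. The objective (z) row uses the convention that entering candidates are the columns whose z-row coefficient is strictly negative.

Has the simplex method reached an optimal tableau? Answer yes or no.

yes

No objective-row coefficient is strictly negative, so no entering variable exists; the tableau is optimal.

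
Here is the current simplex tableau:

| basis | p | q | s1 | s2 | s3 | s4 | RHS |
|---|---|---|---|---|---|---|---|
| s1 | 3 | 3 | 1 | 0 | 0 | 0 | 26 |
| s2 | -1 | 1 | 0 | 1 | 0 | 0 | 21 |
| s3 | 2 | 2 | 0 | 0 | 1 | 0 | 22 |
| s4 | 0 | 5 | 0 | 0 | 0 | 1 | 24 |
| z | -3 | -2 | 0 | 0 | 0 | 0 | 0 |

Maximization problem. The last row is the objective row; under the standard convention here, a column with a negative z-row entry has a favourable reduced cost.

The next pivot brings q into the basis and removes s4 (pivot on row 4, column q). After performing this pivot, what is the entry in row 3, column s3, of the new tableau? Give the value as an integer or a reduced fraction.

Pivot element is row 4, column q: 5.
Normalize row 4: new (row 4, s3) = 0/5 = 0.
row 3 ← row 3 − 2·(new row 4): 1 − 2·0 = 1.

1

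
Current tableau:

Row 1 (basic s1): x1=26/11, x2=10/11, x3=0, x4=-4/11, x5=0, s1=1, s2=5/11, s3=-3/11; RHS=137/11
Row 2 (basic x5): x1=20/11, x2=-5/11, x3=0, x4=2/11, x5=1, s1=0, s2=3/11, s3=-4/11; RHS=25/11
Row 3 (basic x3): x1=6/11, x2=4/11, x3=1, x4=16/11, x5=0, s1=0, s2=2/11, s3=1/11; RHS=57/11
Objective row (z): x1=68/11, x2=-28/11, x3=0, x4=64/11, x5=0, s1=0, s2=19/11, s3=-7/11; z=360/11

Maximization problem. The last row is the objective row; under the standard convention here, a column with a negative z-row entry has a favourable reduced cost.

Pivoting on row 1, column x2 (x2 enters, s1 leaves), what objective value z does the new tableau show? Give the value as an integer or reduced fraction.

Minimum ratio for x2: (137/11)/(10/11) = 137/10.
z changes by −(z-row coeff of x2)·ratio = −(-28/11)·(137/10) = 1918/55.
New z = 360/11 + (1918/55) = 338/5.

338/5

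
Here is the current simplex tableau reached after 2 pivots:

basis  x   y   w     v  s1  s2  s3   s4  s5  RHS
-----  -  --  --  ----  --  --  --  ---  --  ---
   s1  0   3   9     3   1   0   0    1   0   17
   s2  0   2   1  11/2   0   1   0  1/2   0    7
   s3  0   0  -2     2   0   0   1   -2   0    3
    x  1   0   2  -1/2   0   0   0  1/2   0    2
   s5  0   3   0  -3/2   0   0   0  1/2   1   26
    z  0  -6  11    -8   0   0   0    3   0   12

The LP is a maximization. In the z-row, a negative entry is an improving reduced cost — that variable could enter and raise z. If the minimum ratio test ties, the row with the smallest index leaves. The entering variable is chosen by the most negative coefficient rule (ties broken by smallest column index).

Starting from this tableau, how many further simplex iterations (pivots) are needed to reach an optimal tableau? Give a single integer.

pivot: v in, s2 out → z = 244/11
pivot: y in, v out → z = 33
No improving column remains; optimal.

2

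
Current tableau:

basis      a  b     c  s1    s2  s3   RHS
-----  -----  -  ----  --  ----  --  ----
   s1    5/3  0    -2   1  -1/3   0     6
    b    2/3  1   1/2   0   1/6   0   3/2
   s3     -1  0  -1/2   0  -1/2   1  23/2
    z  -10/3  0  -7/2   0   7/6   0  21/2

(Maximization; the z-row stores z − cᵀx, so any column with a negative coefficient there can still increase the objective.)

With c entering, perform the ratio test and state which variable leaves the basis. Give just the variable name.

b

Ratios: row 1 (s1): entry -2 ≤ 0, skip; row 2 (b): (3/2)/(1/2) = 3; row 3 (s3): entry -1/2 ≤ 0, skip.
Minimum ratio 3 is in the b row, so b leaves.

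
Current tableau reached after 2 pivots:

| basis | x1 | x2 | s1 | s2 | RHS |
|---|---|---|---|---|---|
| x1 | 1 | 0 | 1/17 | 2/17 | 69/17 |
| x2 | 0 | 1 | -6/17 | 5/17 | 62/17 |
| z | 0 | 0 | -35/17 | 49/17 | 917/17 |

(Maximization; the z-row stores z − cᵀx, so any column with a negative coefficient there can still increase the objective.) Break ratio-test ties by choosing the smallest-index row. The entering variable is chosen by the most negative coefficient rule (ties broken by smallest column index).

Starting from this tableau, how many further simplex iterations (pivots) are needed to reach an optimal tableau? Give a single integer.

pivot: s1 in, x1 out → z = 196
No improving column remains; optimal.

1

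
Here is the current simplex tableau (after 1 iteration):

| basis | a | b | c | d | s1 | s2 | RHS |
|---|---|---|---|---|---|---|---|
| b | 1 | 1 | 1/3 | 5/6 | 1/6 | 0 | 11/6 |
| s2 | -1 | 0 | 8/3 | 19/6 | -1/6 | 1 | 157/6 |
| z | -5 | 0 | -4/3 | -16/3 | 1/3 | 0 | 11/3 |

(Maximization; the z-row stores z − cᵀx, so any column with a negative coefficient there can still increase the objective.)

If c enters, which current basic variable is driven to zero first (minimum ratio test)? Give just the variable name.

Ratios: row 1 (b): (11/6)/(1/3) = 11/2; row 2 (s2): (157/6)/(8/3) = 157/16.
Minimum ratio 11/2 is in the b row, so b leaves.

b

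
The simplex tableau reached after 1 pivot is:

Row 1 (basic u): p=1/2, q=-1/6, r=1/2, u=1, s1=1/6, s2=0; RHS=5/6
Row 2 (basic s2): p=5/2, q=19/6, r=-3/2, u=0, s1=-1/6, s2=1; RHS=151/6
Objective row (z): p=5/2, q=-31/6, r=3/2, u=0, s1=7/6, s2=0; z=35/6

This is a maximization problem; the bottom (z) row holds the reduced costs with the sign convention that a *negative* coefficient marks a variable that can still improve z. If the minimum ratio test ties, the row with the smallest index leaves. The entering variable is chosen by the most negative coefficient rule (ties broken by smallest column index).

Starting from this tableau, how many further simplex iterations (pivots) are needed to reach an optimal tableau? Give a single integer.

2

pivot: q in, s2 out → z = 891/19
pivot: r in, u out → z = 207/4
No improving column remains; optimal.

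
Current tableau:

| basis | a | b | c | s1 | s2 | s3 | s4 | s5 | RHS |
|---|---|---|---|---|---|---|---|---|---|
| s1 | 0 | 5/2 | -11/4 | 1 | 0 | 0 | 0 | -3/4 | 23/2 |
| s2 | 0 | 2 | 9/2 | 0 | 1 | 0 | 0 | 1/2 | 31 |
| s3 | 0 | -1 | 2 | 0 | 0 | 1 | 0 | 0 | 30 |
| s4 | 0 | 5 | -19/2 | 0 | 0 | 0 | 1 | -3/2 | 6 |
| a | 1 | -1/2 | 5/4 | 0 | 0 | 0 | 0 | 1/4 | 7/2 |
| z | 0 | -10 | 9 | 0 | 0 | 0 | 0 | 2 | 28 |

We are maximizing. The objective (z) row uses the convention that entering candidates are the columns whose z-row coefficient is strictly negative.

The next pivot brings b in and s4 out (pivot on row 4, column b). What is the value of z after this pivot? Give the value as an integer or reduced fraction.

40

Minimum ratio for b: 6/5 = 6/5.
z changes by −(z-row coeff of b)·ratio = −(-10)·(6/5) = 12.
New z = 28 + 12 = 40.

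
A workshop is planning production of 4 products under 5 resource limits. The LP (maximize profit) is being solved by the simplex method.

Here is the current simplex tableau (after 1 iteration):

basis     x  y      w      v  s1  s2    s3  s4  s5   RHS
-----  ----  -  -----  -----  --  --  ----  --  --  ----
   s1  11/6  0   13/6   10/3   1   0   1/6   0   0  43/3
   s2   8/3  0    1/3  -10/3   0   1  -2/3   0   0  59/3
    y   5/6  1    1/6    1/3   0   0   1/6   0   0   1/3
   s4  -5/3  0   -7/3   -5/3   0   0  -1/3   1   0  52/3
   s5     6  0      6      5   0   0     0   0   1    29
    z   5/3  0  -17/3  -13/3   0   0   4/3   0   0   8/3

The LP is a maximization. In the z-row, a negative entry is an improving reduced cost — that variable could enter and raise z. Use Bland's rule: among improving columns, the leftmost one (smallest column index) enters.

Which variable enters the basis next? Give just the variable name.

Objective-row coefficients: x: 5/3, y: 0, w: -17/3, v: -13/3, s1: 0, s2: 0, s3: 4/3, s4: 0, s5: 0.
Improving columns: w, v. Bland's rule picks the smallest column index → w.

w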